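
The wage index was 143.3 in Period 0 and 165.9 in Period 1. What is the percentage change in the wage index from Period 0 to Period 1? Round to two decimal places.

Change = (165.9 − 143.3) / 143.3 × 100
       = 22.6 / 143.3 × 100 = 15.7711%

15.77%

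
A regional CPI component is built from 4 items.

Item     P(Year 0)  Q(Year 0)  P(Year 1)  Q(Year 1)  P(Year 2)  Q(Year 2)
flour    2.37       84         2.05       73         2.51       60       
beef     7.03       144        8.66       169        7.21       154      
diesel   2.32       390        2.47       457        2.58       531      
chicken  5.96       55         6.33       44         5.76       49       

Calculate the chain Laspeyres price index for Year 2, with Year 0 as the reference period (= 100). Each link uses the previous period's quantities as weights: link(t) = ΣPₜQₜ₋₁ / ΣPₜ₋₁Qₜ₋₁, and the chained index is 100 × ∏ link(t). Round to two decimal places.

104.84

Link Year 0→Year 1:
ΣP(Year 1)Q(Year 0) = 2.05×84 + 8.66×144 + 2.47×390 + 6.33×55 = 172.2 + 1247.04 + 963.3 + 348.15 = 2730.69
ΣP(Year 0)Q(Year 0) = 2.37×84 + 7.03×144 + 2.32×390 + 5.96×55 = 199.08 + 1012.32 + 904.8 + 327.8 = 2444
link = 2730.69/2444 = 1.117304
Link Year 1→Year 2:
ΣP(Year 2)Q(Year 1) = 2.51×73 + 7.21×169 + 2.58×457 + 5.76×44 = 183.23 + 1218.49 + 1179.06 + 253.44 = 2834.22
ΣP(Year 1)Q(Year 1) = 2.05×73 + 8.66×169 + 2.47×457 + 6.33×44 = 149.65 + 1463.54 + 1128.79 + 278.52 = 3020.5
link = 2834.22/3020.5 = 0.938328
Chained index = 100 × 1.117304 × 0.938328 = 104.8397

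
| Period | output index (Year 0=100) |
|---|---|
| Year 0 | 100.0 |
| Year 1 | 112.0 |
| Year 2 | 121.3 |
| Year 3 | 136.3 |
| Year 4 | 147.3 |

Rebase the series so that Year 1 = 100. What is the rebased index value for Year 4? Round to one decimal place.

Rebased(Year 4) = 147.3 / 112.0 × 100 = 131.5179

131.5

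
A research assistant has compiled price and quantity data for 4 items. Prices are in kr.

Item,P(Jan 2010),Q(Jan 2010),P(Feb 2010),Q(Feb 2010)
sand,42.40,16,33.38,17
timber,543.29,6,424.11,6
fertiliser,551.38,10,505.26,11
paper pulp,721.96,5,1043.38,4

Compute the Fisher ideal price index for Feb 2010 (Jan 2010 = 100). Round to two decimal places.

Laspeyres component (base-period weights):
ΣP(Feb 2010)Q(Jan 2010) = 33.38×16 + 424.11×6 + 505.26×10 + 1043.38×5 = 534.08 + 2544.66 + 5052.6 + 5216.9 = 13348.24
ΣP(Jan 2010)Q(Jan 2010) = 42.40×16 + 543.29×6 + 551.38×10 + 721.96×5 = 678.4 + 3259.74 + 5513.8 + 3609.8 = 13061.74
L = 13348.24 / 13061.74 × 100 = 102.1934
Paasche component (current-period weights):
ΣP(Feb 2010)Q(Feb 2010) = 33.38×17 + 424.11×6 + 505.26×11 + 1043.38×4 = 567.46 + 2544.66 + 5557.86 + 4173.52 = 12843.5
ΣP(Jan 2010)Q(Feb 2010) = 42.40×17 + 543.29×6 + 551.38×11 + 721.96×4 = 720.8 + 3259.74 + 6065.18 + 2887.84 = 12933.56
P = 12843.5 / 12933.56 × 100 = 99.3037
Fisher = √(L × P) = √(102.1934 × 99.3037) = 100.7382

100.74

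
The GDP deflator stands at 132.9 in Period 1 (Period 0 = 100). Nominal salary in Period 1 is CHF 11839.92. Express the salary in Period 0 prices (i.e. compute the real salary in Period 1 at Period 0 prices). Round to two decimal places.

Real = Nominal ÷ (Index/100) = 11839.92 ÷ (132.9/100)
     = 11839.92 ÷ 1.329 = 8908.8939

8908.89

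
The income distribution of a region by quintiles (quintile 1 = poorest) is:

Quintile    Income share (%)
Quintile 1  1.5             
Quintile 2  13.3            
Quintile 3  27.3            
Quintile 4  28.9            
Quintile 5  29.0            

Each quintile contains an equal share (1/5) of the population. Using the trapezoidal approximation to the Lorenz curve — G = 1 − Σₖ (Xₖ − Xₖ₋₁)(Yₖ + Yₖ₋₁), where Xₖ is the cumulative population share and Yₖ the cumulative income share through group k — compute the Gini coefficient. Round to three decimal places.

0.282

Cumulative income shares Yₖ: 0.0150, 0.1480, 0.4210, 0.7100, 1.0000
Σ (Xₖ−Xₖ₋₁)(Yₖ+Yₖ₋₁) = (1/5)(0.0150+0.0000) + (1/5)(0.1480+0.0150) + (1/5)(0.4210+0.1480) + (1/5)(0.7100+0.4210) + (1/5)(1.0000+0.7100)
  = 0.0030 + 0.0326 + 0.1138 + 0.2262 + 0.3420 = 0.7176
G = 1 − 0.7176 = 0.2824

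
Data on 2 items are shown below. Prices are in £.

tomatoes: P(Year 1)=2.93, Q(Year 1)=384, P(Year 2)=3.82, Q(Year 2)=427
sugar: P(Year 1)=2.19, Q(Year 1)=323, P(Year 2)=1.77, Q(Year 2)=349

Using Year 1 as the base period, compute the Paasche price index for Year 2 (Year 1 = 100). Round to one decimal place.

111.6

Paasche price index uses current-period quantities as weights.
ΣP(Year 2)·Q(Year 2) = 3.82×427 + 1.77×349 = 1631.14 + 617.73 = 2248.87
ΣP(Year 1)·Q(Year 2) = 2.93×427 + 2.19×349 = 1251.11 + 764.31 = 2015.42
Index = 2248.87 / 2015.42 × 100 = 111.5832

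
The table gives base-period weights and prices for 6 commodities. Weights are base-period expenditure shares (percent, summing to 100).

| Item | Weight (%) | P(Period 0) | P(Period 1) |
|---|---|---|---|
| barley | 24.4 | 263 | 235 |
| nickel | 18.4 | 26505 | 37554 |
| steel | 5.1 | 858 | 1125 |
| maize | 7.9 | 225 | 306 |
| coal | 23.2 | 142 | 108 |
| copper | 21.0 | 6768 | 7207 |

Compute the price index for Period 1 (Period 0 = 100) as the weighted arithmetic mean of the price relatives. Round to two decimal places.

105.31

barley: 24.4 × (235/263) = 24.4 × 0.893536 = 21.8023
nickel: 18.4 × (37554/26505) = 18.4 × 1.416865 = 26.0703
steel: 5.1 × (1125/858) = 5.1 × 1.311189 = 6.6871
maize: 7.9 × (306/225) = 7.9 × 1.360000 = 10.7440
coal: 23.2 × (108/142) = 23.2 × 0.760563 = 17.6451
copper: 21.0 × (7207/6768) = 21.0 × 1.064864 = 22.3621
Index = Σ wᵢ·(p₁ᵢ/p₀ᵢ) = 21.8023 + 26.0703 + 6.6871 + 10.7440 + 17.6451 + 22.3621 = 105.3109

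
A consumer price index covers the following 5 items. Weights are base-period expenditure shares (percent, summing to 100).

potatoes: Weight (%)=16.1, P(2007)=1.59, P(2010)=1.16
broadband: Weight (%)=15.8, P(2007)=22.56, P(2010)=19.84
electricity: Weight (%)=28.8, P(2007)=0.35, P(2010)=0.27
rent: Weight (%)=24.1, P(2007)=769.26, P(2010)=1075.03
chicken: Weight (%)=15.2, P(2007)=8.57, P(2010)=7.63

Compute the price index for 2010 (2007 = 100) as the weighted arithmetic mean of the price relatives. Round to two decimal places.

95.07

potatoes: 16.1 × (1.16/1.59) = 16.1 × 0.729560 = 11.7459
broadband: 15.8 × (19.84/22.56) = 15.8 × 0.879433 = 13.8950
electricity: 28.8 × (0.27/0.35) = 28.8 × 0.771429 = 22.2171
rent: 24.1 × (1075.03/769.26) = 24.1 × 1.397486 = 33.6794
chicken: 15.2 × (7.63/8.57) = 15.2 × 0.890315 = 13.5328
Index = Σ wᵢ·(p₁ᵢ/p₀ᵢ) = 11.7459 + 13.8950 + 22.2171 + 33.6794 + 13.5328 = 95.0703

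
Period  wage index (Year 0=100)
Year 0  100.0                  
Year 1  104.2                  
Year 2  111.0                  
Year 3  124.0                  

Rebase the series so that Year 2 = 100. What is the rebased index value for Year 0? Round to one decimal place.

90.1

Rebased(Year 0) = 100.0 / 111.0 × 100 = 90.0901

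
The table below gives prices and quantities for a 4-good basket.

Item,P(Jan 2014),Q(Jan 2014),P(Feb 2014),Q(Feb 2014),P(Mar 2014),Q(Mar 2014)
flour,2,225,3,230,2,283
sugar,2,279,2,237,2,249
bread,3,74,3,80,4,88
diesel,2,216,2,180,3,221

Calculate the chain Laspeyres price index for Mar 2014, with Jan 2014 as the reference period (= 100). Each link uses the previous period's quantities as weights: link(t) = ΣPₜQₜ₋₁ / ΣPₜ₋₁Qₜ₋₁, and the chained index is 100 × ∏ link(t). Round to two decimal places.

115.47

Link Jan 2014→Feb 2014:
ΣP(Feb 2014)Q(Jan 2014) = 3×225 + 2×279 + 3×74 + 2×216 = 675 + 558 + 222 + 432 = 1887
ΣP(Jan 2014)Q(Jan 2014) = 2×225 + 2×279 + 3×74 + 2×216 = 450 + 558 + 222 + 432 = 1662
link = 1887/1662 = 1.135379
Link Feb 2014→Mar 2014:
ΣP(Mar 2014)Q(Feb 2014) = 2×230 + 2×237 + 4×80 + 3×180 = 460 + 474 + 320 + 540 = 1794
ΣP(Feb 2014)Q(Feb 2014) = 3×230 + 2×237 + 3×80 + 2×180 = 690 + 474 + 240 + 360 = 1764
link = 1794/1764 = 1.017007
Chained index = 100 × 1.135379 × 1.017007 = 115.4688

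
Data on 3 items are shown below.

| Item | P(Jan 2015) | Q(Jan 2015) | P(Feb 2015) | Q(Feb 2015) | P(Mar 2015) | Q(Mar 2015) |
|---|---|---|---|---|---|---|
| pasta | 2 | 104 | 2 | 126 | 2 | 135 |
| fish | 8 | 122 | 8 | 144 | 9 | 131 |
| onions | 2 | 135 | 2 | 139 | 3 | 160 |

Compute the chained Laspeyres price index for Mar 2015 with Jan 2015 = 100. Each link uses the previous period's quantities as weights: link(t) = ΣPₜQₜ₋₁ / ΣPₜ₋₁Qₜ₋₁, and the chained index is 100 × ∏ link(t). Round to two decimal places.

116.83

Link Jan 2015→Feb 2015:
ΣP(Feb 2015)Q(Jan 2015) = 2×104 + 8×122 + 2×135 = 208 + 976 + 270 = 1454
ΣP(Jan 2015)Q(Jan 2015) = 2×104 + 8×122 + 2×135 = 208 + 976 + 270 = 1454
link = 1454/1454 = 1.000000
Link Feb 2015→Mar 2015:
ΣP(Mar 2015)Q(Feb 2015) = 2×126 + 9×144 + 3×139 = 252 + 1296 + 417 = 1965
ΣP(Feb 2015)Q(Feb 2015) = 2×126 + 8×144 + 2×139 = 252 + 1152 + 278 = 1682
link = 1965/1682 = 1.168252
Chained index = 100 × 1.000000 × 1.168252 = 116.8252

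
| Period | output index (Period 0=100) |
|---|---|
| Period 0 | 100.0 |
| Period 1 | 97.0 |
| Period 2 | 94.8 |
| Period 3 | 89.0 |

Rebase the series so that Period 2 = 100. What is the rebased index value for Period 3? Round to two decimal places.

93.88

Rebased(Period 3) = 89.0 / 94.8 × 100 = 93.8819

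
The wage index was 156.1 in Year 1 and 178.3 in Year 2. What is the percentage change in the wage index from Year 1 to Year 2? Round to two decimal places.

14.22%

Change = (178.3 − 156.1) / 156.1 × 100
       = 22.2 / 156.1 × 100 = 14.2217%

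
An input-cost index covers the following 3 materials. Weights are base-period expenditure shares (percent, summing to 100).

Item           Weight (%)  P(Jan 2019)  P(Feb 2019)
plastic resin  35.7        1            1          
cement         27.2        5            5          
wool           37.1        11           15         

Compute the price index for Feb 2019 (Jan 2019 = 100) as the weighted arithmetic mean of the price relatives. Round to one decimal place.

113.5

plastic resin: 35.7 × (1/1) = 35.7 × 1.000000 = 35.7000
cement: 27.2 × (5/5) = 27.2 × 1.000000 = 27.2000
wool: 37.1 × (15/11) = 37.1 × 1.363636 = 50.5909
Index = Σ wᵢ·(p₁ᵢ/p₀ᵢ) = 35.7000 + 27.2000 + 50.5909 = 113.4909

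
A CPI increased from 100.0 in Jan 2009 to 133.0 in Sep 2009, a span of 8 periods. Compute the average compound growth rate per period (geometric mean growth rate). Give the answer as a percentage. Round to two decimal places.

Growth factor = (133.0/100.0)^(1/8) = (1.330000)^(1/8) = 1.036290
Growth rate = 1.036290 − 1 = 0.036290 = 3.6290%

3.63%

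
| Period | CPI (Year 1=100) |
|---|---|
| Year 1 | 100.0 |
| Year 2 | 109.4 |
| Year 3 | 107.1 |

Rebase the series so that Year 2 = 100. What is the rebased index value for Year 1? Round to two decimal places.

Rebased(Year 1) = 100.0 / 109.4 × 100 = 91.4077

91.41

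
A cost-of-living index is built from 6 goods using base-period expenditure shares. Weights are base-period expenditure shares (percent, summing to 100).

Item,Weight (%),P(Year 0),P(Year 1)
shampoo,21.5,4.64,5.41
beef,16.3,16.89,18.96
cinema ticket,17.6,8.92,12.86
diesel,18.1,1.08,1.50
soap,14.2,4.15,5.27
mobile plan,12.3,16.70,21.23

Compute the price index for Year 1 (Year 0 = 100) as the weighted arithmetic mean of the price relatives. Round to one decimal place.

shampoo: 21.5 × (5.41/4.64) = 21.5 × 1.165948 = 25.0679
beef: 16.3 × (18.96/16.89) = 16.3 × 1.122558 = 18.2977
cinema ticket: 17.6 × (12.86/8.92) = 17.6 × 1.441704 = 25.3740
diesel: 18.1 × (1.50/1.08) = 18.1 × 1.388889 = 25.1389
soap: 14.2 × (5.27/4.15) = 14.2 × 1.269880 = 18.0323
mobile plan: 12.3 × (21.23/16.70) = 12.3 × 1.271257 = 15.6365
Index = Σ wᵢ·(p₁ᵢ/p₀ᵢ) = 25.0679 + 18.2977 + 25.3740 + 25.1389 + 18.0323 + 15.6365 = 127.5472

127.5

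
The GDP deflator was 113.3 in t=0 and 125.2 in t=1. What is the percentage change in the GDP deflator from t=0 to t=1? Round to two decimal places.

10.50%

Change = (125.2 − 113.3) / 113.3 × 100
       = 11.9 / 113.3 × 100 = 10.5031%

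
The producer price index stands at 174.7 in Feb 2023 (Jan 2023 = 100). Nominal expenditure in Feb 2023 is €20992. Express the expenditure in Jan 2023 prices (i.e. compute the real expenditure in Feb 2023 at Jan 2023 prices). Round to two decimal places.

12016.03

Real = Nominal ÷ (Index/100) = 20992 ÷ (174.7/100)
     = 20992 ÷ 1.747 = 12016.0275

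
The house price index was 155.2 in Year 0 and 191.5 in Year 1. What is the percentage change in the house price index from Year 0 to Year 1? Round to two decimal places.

Change = (191.5 − 155.2) / 155.2 × 100
       = 36.3 / 155.2 × 100 = 23.3892%

23.39%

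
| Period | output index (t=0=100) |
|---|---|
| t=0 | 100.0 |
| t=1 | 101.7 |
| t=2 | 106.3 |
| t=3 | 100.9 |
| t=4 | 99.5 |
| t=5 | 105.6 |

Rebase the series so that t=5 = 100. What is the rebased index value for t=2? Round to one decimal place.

100.7

Rebased(t=2) = 106.3 / 105.6 × 100 = 100.6629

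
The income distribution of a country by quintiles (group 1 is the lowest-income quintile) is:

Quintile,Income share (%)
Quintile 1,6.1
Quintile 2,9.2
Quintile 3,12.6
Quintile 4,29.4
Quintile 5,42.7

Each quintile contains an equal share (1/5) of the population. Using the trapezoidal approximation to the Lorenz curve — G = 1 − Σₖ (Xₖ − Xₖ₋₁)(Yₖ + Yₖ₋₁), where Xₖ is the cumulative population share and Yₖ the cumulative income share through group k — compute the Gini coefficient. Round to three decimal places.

Cumulative income shares Yₖ: 0.0610, 0.1530, 0.2790, 0.5730, 1.0000
Σ (Xₖ−Xₖ₋₁)(Yₖ+Yₖ₋₁) = (1/5)(0.0610+0.0000) + (1/5)(0.1530+0.0610) + (1/5)(0.2790+0.1530) + (1/5)(0.5730+0.2790) + (1/5)(1.0000+0.5730)
  = 0.0122 + 0.0428 + 0.0864 + 0.1704 + 0.3146 = 0.6264
G = 1 − 0.6264 = 0.3736

0.374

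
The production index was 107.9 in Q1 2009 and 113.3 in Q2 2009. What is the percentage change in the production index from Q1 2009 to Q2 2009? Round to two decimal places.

5.00%

Change = (113.3 − 107.9) / 107.9 × 100
       = 5.4 / 107.9 × 100 = 5.0046%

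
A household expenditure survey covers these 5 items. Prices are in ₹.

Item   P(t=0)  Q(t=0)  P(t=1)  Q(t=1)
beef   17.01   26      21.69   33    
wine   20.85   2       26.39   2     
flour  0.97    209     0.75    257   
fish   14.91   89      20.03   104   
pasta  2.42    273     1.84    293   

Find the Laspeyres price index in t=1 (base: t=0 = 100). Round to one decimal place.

114.4

Laspeyres price index uses base-period quantities as weights.
ΣP(t=1)·Q(t=0) = 21.69×26 + 26.39×2 + 0.75×209 + 20.03×89 + 1.84×273 = 563.94 + 52.78 + 156.75 + 1782.67 + 502.32 = 3058.46
ΣP(t=0)·Q(t=0) = 17.01×26 + 20.85×2 + 0.97×209 + 14.91×89 + 2.42×273 = 442.26 + 41.7 + 202.73 + 1326.99 + 660.66 = 2674.34
Index = 3058.46 / 2674.34 × 100 = 114.3632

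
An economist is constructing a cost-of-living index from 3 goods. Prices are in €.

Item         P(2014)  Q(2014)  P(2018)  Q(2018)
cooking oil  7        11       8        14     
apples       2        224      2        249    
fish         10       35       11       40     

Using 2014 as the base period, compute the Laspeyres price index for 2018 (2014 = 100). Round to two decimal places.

105.26

Laspeyres price index uses base-period quantities as weights.
ΣP(2018)·Q(2014) = 8×11 + 2×224 + 11×35 = 88 + 448 + 385 = 921
ΣP(2014)·Q(2014) = 7×11 + 2×224 + 10×35 = 77 + 448 + 350 = 875
Index = 921 / 875 × 100 = 105.2571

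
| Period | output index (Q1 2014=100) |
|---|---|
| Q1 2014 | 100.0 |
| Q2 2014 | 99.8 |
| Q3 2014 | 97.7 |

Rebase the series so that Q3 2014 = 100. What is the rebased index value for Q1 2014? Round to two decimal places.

Rebased(Q1 2014) = 100.0 / 97.7 × 100 = 102.3541

102.35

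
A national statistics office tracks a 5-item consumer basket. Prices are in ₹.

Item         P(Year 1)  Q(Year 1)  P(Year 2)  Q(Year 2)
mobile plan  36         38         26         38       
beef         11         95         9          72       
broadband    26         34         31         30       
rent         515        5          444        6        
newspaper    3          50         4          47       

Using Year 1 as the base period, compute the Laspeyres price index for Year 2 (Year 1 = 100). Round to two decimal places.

88.29

Laspeyres price index uses base-period quantities as weights.
ΣP(Year 2)·Q(Year 1) = 26×38 + 9×95 + 31×34 + 444×5 + 4×50 = 988 + 855 + 1054 + 2220 + 200 = 5317
ΣP(Year 1)·Q(Year 1) = 36×38 + 11×95 + 26×34 + 515×5 + 3×50 = 1368 + 1045 + 884 + 2575 + 150 = 6022
Index = 5317 / 6022 × 100 = 88.2929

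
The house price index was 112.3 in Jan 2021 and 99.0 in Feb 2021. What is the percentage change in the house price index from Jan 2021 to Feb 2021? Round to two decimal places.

Change = (99.0 − 112.3) / 112.3 × 100
       = -13.3 / 112.3 × 100 = -11.8433%

-11.84%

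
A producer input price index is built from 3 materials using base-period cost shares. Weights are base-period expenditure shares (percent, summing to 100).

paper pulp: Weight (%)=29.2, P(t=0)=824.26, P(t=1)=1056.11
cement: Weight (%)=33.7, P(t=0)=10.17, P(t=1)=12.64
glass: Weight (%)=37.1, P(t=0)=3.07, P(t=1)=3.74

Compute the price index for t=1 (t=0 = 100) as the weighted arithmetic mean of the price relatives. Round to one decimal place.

paper pulp: 29.2 × (1056.11/824.26) = 29.2 × 1.281283 = 37.4135
cement: 33.7 × (12.64/10.17) = 33.7 × 1.242871 = 41.8848
glass: 37.1 × (3.74/3.07) = 37.1 × 1.218241 = 45.1967
Index = Σ wᵢ·(p₁ᵢ/p₀ᵢ) = 37.4135 + 41.8848 + 45.1967 = 124.4950

124.5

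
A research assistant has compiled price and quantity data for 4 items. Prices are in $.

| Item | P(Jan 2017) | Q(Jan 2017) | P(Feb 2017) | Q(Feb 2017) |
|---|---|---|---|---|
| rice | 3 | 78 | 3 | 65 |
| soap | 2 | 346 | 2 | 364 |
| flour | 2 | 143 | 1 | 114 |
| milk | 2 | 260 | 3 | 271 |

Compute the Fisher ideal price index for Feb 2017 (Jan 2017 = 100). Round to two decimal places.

Laspeyres component (base-period weights):
ΣP(Feb 2017)Q(Jan 2017) = 3×78 + 2×346 + 1×143 + 3×260 = 234 + 692 + 143 + 780 = 1849
ΣP(Jan 2017)Q(Jan 2017) = 3×78 + 2×346 + 2×143 + 2×260 = 234 + 692 + 286 + 520 = 1732
L = 1849 / 1732 × 100 = 106.7552
Paasche component (current-period weights):
ΣP(Feb 2017)Q(Feb 2017) = 3×65 + 2×364 + 1×114 + 3×271 = 195 + 728 + 114 + 813 = 1850
ΣP(Jan 2017)Q(Feb 2017) = 3×65 + 2×364 + 2×114 + 2×271 = 195 + 728 + 228 + 542 = 1693
P = 1850 / 1693 × 100 = 109.2735
Fisher = √(L × P) = √(106.7552 × 109.2735) = 108.0070

108.01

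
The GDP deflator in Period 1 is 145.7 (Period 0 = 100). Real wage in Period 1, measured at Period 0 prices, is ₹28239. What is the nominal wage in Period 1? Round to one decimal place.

Nominal = Real × (Index/100) = 28239 × (145.7/100)
        = 28239 × 1.457 = 41144.2230

41144.2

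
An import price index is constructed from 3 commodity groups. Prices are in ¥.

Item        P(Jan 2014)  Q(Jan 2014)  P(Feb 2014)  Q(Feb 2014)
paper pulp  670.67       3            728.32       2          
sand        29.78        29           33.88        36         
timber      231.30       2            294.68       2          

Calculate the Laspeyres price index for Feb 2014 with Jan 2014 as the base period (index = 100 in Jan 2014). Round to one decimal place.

Laspeyres price index uses base-period quantities as weights.
ΣP(Feb 2014)·Q(Jan 2014) = 728.32×3 + 33.88×29 + 294.68×2 = 2184.96 + 982.52 + 589.36 = 3756.84
ΣP(Jan 2014)·Q(Jan 2014) = 670.67×3 + 29.78×29 + 231.30×2 = 2012.01 + 863.62 + 462.6 = 3338.23
Index = 3756.84 / 3338.23 × 100 = 112.5399

112.5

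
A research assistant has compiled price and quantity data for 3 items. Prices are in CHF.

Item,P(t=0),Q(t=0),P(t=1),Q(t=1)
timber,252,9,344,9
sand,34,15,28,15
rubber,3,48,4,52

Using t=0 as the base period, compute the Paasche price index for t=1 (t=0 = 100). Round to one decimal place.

126.9

Paasche price index uses current-period quantities as weights.
ΣP(t=1)·Q(t=1) = 344×9 + 28×15 + 4×52 = 3096 + 420 + 208 = 3724
ΣP(t=0)·Q(t=1) = 252×9 + 34×15 + 3×52 = 2268 + 510 + 156 = 2934
Index = 3724 / 2934 × 100 = 126.9257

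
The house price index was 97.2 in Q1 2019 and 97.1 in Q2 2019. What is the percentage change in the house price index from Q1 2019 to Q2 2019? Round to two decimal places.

Change = (97.1 − 97.2) / 97.2 × 100
       = -0.1 / 97.2 × 100 = -0.1029%

-0.10%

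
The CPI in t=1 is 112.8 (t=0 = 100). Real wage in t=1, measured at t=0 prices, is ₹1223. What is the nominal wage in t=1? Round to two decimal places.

1379.54

Nominal = Real × (Index/100) = 1223 × (112.8/100)
        = 1223 × 1.128 = 1379.5440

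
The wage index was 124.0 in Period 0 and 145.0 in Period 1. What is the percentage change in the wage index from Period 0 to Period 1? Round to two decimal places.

Change = (145.0 − 124.0) / 124.0 × 100
       = 21.0 / 124.0 × 100 = 16.9355%

16.94%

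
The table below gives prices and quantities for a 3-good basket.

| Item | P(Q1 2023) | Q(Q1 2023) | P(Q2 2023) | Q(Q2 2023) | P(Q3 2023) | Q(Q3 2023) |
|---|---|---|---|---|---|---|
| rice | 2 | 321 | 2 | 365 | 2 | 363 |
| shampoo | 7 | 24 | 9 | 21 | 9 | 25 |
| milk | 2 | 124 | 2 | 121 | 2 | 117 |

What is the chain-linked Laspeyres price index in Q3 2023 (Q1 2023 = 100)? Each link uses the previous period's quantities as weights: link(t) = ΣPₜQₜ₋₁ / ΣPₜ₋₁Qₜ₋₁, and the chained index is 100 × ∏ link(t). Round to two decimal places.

Link Q1 2023→Q2 2023:
ΣP(Q2 2023)Q(Q1 2023) = 2×321 + 9×24 + 2×124 = 642 + 216 + 248 = 1106
ΣP(Q1 2023)Q(Q1 2023) = 2×321 + 7×24 + 2×124 = 642 + 168 + 248 = 1058
link = 1106/1058 = 1.045369
Link Q2 2023→Q3 2023:
ΣP(Q3 2023)Q(Q2 2023) = 2×365 + 9×21 + 2×121 = 730 + 189 + 242 = 1161
ΣP(Q2 2023)Q(Q2 2023) = 2×365 + 9×21 + 2×121 = 730 + 189 + 242 = 1161
link = 1161/1161 = 1.000000
Chained index = 100 × 1.045369 × 1.000000 = 104.5369

104.54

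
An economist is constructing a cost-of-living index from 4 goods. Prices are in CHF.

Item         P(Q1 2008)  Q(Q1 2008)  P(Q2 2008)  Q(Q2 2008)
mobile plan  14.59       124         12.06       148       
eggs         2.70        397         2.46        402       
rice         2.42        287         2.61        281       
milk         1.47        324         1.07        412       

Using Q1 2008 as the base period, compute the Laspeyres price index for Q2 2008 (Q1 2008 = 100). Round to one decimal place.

88.1

Laspeyres price index uses base-period quantities as weights.
ΣP(Q2 2008)·Q(Q1 2008) = 12.06×124 + 2.46×397 + 2.61×287 + 1.07×324 = 1495.44 + 976.62 + 749.07 + 346.68 = 3567.81
ΣP(Q1 2008)·Q(Q1 2008) = 14.59×124 + 2.70×397 + 2.42×287 + 1.47×324 = 1809.16 + 1071.9 + 694.54 + 476.28 = 4051.88
Index = 3567.81 / 4051.88 × 100 = 88.0532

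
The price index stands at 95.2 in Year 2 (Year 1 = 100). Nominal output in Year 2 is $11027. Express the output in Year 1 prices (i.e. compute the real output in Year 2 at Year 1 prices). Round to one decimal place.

Real = Nominal ÷ (Index/100) = 11027 ÷ (95.2/100)
     = 11027 ÷ 0.952 = 11582.9832

11583.0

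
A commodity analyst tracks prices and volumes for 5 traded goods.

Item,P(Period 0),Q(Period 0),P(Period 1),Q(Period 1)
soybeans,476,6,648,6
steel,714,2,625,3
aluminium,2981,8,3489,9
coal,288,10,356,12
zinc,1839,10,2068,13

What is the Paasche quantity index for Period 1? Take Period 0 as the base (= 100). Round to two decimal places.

Paasche quantity index uses current-period prices as weights.
ΣP(Period 1)·Q(Period 1) = 648×6 + 625×3 + 3489×9 + 356×12 + 2068×13 = 3888 + 1875 + 31401 + 4272 + 26884 = 68320
ΣP(Period 1)·Q(Period 0) = 648×6 + 625×2 + 3489×8 + 356×10 + 2068×10 = 3888 + 1250 + 27912 + 3560 + 20680 = 57290
Index = 68320 / 57290 × 100 = 119.2529

119.25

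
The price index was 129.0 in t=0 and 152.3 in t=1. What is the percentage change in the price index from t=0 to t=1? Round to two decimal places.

Change = (152.3 − 129.0) / 129.0 × 100
       = 23.3 / 129.0 × 100 = 18.0620%

18.06%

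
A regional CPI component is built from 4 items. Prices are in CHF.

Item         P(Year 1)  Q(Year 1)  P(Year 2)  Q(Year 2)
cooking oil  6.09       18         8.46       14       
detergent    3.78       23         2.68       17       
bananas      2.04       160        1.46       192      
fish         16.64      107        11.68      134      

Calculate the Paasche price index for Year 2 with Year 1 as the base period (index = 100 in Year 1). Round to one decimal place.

72.5

Paasche price index uses current-period quantities as weights.
ΣP(Year 2)·Q(Year 2) = 8.46×14 + 2.68×17 + 1.46×192 + 11.68×134 = 118.44 + 45.56 + 280.32 + 1565.12 = 2009.44
ΣP(Year 1)·Q(Year 2) = 6.09×14 + 3.78×17 + 2.04×192 + 16.64×134 = 85.26 + 64.26 + 391.68 + 2229.76 = 2770.96
Index = 2009.44 / 2770.96 × 100 = 72.5178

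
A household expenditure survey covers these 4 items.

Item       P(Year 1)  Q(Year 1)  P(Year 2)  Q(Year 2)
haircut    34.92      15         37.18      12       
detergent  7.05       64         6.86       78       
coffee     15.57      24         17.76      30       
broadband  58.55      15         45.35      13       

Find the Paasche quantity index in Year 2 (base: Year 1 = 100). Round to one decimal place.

100.0

Paasche quantity index uses current-period prices as weights.
ΣP(Year 2)·Q(Year 2) = 37.18×12 + 6.86×78 + 17.76×30 + 45.35×13 = 446.16 + 535.08 + 532.8 + 589.55 = 2103.59
ΣP(Year 2)·Q(Year 1) = 37.18×15 + 6.86×64 + 17.76×24 + 45.35×15 = 557.7 + 439.04 + 426.24 + 680.25 = 2103.23
Index = 2103.59 / 2103.23 × 100 = 100.0171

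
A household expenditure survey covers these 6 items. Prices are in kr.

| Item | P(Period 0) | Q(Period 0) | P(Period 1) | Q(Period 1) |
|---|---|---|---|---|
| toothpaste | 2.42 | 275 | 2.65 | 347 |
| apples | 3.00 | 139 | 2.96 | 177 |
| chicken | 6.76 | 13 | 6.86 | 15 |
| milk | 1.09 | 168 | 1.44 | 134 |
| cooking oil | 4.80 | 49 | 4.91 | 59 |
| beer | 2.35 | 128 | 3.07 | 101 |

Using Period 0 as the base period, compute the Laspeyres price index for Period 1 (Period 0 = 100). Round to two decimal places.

111.40

Laspeyres price index uses base-period quantities as weights.
ΣP(Period 1)·Q(Period 0) = 2.65×275 + 2.96×139 + 6.86×13 + 1.44×168 + 4.91×49 + 3.07×128 = 728.75 + 411.44 + 89.18 + 241.92 + 240.59 + 392.96 = 2104.84
ΣP(Period 0)·Q(Period 0) = 2.42×275 + 3.00×139 + 6.76×13 + 1.09×168 + 4.80×49 + 2.35×128 = 665.5 + 417 + 87.88 + 183.12 + 235.2 + 300.8 = 1889.5
Index = 2104.84 / 1889.5 × 100 = 111.3967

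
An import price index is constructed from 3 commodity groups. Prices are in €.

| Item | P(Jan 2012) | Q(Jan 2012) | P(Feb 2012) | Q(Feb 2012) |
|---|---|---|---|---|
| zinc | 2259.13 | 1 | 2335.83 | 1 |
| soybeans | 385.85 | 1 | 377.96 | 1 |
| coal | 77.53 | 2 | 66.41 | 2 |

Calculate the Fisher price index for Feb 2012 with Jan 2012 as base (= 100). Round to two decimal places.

Laspeyres component (base-period weights):
ΣP(Feb 2012)Q(Jan 2012) = 2335.83×1 + 377.96×1 + 66.41×2 = 2335.83 + 377.96 + 132.82 = 2846.61
ΣP(Jan 2012)Q(Jan 2012) = 2259.13×1 + 385.85×1 + 77.53×2 = 2259.13 + 385.85 + 155.06 = 2800.04
L = 2846.61 / 2800.04 × 100 = 101.6632
Paasche component (current-period weights):
ΣP(Feb 2012)Q(Feb 2012) = 2335.83×1 + 377.96×1 + 66.41×2 = 2335.83 + 377.96 + 132.82 = 2846.61
ΣP(Jan 2012)Q(Feb 2012) = 2259.13×1 + 385.85×1 + 77.53×2 = 2259.13 + 385.85 + 155.06 = 2800.04
P = 2846.61 / 2800.04 × 100 = 101.6632
Fisher = √(L × P) = √(101.6632 × 101.6632) = 101.6632

101.66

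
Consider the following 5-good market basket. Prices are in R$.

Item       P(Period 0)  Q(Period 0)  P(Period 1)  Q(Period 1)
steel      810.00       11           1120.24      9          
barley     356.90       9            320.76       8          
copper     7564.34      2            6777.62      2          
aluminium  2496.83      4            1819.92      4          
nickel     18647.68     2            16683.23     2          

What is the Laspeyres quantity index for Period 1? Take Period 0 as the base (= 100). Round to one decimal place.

Laspeyres quantity index uses base-period prices as weights.
ΣP(Period 0)·Q(Period 1) = 810.00×9 + 356.90×8 + 7564.34×2 + 2496.83×4 + 18647.68×2 = 7290 + 2855.2 + 15128.68 + 9987.32 + 37295.36 = 72556.56
ΣP(Period 0)·Q(Period 0) = 810.00×11 + 356.90×9 + 7564.34×2 + 2496.83×4 + 18647.68×2 = 8910 + 3212.1 + 15128.68 + 9987.32 + 37295.36 = 74533.46
Index = 72556.56 / 74533.46 × 100 = 97.3476

97.3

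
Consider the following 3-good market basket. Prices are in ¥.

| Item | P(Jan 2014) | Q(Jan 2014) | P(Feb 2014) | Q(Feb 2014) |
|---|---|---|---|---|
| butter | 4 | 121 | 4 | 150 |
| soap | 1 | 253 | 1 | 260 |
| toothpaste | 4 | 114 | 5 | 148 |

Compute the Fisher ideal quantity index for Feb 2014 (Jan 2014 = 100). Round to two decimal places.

Laspeyres component (base-period weights):
ΣP(Jan 2014)Q(Feb 2014) = 4×150 + 1×260 + 4×148 = 600 + 260 + 592 = 1452
ΣP(Jan 2014)Q(Jan 2014) = 4×121 + 1×253 + 4×114 = 484 + 253 + 456 = 1193
L = 1452 / 1193 × 100 = 121.7100
Paasche component (current-period weights):
ΣP(Feb 2014)Q(Feb 2014) = 4×150 + 1×260 + 5×148 = 600 + 260 + 740 = 1600
ΣP(Feb 2014)Q(Jan 2014) = 4×121 + 1×253 + 5×114 = 484 + 253 + 570 = 1307
P = 1600 / 1307 × 100 = 122.4178
Fisher = √(L × P) = √(121.7100 × 122.4178) = 122.0633

122.06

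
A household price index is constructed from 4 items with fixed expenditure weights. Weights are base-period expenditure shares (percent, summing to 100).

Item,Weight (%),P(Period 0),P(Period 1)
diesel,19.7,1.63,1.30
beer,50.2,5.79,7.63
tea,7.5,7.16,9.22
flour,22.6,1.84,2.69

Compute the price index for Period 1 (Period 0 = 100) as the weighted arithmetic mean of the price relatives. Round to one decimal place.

124.6

diesel: 19.7 × (1.30/1.63) = 19.7 × 0.797546 = 15.7117
beer: 50.2 × (7.63/5.79) = 50.2 × 1.317789 = 66.1530
tea: 7.5 × (9.22/7.16) = 7.5 × 1.287709 = 9.6578
flour: 22.6 × (2.69/1.84) = 22.6 × 1.461957 = 33.0402
Index = Σ wᵢ·(p₁ᵢ/p₀ᵢ) = 15.7117 + 66.1530 + 9.6578 + 33.0402 = 124.5627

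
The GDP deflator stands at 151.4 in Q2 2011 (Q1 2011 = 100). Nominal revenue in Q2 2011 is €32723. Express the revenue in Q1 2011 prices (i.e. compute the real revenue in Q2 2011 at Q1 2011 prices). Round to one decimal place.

21613.6

Real = Nominal ÷ (Index/100) = 32723 ÷ (151.4/100)
     = 32723 ÷ 1.514 = 21613.6063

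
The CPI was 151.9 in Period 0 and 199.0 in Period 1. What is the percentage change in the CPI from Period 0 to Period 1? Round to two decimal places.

31.01%

Change = (199.0 − 151.9) / 151.9 × 100
       = 47.1 / 151.9 × 100 = 31.0072%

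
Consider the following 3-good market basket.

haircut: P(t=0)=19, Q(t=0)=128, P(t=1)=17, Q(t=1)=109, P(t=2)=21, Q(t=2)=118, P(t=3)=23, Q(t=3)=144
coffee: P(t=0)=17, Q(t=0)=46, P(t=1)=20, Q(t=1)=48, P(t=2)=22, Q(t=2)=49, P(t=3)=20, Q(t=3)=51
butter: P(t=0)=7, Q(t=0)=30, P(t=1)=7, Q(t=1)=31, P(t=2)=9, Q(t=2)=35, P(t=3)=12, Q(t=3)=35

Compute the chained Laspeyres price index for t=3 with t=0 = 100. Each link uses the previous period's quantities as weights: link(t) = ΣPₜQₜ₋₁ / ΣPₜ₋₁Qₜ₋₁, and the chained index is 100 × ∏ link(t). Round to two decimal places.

Link t=0→t=1:
ΣP(t=1)Q(t=0) = 17×128 + 20×46 + 7×30 = 2176 + 920 + 210 = 3306
ΣP(t=0)Q(t=0) = 19×128 + 17×46 + 7×30 = 2432 + 782 + 210 = 3424
link = 3306/3424 = 0.965537
Link t=1→t=2:
ΣP(t=2)Q(t=1) = 21×109 + 22×48 + 9×31 = 2289 + 1056 + 279 = 3624
ΣP(t=1)Q(t=1) = 17×109 + 20×48 + 7×31 = 1853 + 960 + 217 = 3030
link = 3624/3030 = 1.196040
Link t=2→t=3:
ΣP(t=3)Q(t=2) = 23×118 + 20×49 + 12×35 = 2714 + 980 + 420 = 4114
ΣP(t=2)Q(t=2) = 21×118 + 22×49 + 9×35 = 2478 + 1078 + 315 = 3871
link = 4114/3871 = 1.062774
Chained index = 100 × 0.965537 × 1.196040 × 1.062774 = 122.7314

122.73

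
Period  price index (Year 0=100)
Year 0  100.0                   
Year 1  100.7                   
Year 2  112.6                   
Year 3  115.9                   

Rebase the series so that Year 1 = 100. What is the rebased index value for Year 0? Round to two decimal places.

Rebased(Year 0) = 100.0 / 100.7 × 100 = 99.3049

99.30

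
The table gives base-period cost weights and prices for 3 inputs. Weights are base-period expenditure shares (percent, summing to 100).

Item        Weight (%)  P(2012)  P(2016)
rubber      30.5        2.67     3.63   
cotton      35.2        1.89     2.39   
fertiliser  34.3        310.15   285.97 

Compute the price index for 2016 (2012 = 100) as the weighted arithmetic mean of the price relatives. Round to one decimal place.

117.6

rubber: 30.5 × (3.63/2.67) = 30.5 × 1.359551 = 41.4663
cotton: 35.2 × (2.39/1.89) = 35.2 × 1.264550 = 44.5122
fertiliser: 34.3 × (285.97/310.15) = 34.3 × 0.922038 = 31.6259
Index = Σ wᵢ·(p₁ᵢ/p₀ᵢ) = 41.4663 + 44.5122 + 31.6259 = 117.6044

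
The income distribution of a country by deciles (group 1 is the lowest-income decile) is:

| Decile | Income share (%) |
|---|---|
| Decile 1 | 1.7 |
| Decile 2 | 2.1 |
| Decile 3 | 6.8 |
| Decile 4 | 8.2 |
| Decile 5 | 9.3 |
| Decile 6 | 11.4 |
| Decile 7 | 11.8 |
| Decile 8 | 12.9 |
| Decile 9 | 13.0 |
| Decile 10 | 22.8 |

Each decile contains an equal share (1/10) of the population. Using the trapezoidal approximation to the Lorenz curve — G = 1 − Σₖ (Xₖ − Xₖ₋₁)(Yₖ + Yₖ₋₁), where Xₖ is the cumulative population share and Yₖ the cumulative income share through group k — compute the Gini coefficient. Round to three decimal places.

Cumulative income shares Yₖ: 0.0170, 0.0380, 0.1060, 0.1880, 0.2810, 0.3950, 0.5130, 0.6420, 0.7720, 1.0000
Σ (Xₖ−Xₖ₋₁)(Yₖ+Yₖ₋₁) = (1/10)(0.0170+0.0000) + (1/10)(0.0380+0.0170) + (1/10)(0.1060+0.0380) + (1/10)(0.1880+0.1060) + (1/10)(0.2810+0.1880) + (1/10)(0.3950+0.2810) + (1/10)(0.5130+0.3950) + (1/10)(0.6420+0.5130) + (1/10)(0.7720+0.6420) + (1/10)(1.0000+0.7720)
  = 0.0017 + 0.0055 + 0.0144 + 0.0294 + 0.0469 + 0.0676 + 0.0908 + 0.1155 + 0.1414 + 0.1772 = 0.6904
G = 1 − 0.6904 = 0.3096

0.310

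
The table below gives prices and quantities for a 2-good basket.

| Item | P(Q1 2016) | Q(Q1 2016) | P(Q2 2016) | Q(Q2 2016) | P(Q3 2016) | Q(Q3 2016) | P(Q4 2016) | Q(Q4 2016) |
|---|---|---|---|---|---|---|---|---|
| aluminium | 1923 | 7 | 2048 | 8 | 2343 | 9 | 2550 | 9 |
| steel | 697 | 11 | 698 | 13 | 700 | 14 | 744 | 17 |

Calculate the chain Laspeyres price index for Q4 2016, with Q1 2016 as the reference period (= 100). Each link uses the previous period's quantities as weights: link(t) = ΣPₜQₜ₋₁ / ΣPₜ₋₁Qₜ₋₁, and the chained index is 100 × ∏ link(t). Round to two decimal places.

123.11

Link Q1 2016→Q2 2016:
ΣP(Q2 2016)Q(Q1 2016) = 2048×7 + 698×11 = 14336 + 7678 = 22014
ΣP(Q1 2016)Q(Q1 2016) = 1923×7 + 697×11 = 13461 + 7667 = 21128
link = 22014/21128 = 1.041935
Link Q2 2016→Q3 2016:
ΣP(Q3 2016)Q(Q2 2016) = 2343×8 + 700×13 = 18744 + 9100 = 27844
ΣP(Q2 2016)Q(Q2 2016) = 2048×8 + 698×13 = 16384 + 9074 = 25458
link = 27844/25458 = 1.093723
Link Q3 2016→Q4 2016:
ΣP(Q4 2016)Q(Q3 2016) = 2550×9 + 744×14 = 22950 + 10416 = 33366
ΣP(Q3 2016)Q(Q3 2016) = 2343×9 + 700×14 = 21087 + 9800 = 30887
link = 33366/30887 = 1.080260
Chained index = 100 × 1.041935 × 1.093723 × 1.080260 = 123.1052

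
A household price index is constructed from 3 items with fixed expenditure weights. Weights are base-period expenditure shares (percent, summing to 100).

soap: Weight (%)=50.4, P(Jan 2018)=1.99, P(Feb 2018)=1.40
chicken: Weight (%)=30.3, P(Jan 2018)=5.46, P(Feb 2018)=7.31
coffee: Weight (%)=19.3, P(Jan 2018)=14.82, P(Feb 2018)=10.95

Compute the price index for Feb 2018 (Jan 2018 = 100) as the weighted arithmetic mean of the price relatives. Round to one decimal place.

soap: 50.4 × (1.40/1.99) = 50.4 × 0.703518 = 35.4573
chicken: 30.3 × (7.31/5.46) = 30.3 × 1.338828 = 40.5665
coffee: 19.3 × (10.95/14.82) = 19.3 × 0.738866 = 14.2601
Index = Σ wᵢ·(p₁ᵢ/p₀ᵢ) = 35.4573 + 40.5665 + 14.2601 = 90.2839

90.3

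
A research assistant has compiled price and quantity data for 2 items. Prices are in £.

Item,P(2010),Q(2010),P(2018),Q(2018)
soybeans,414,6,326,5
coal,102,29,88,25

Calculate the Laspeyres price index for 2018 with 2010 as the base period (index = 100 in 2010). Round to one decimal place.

82.8

Laspeyres price index uses base-period quantities as weights.
ΣP(2018)·Q(2010) = 326×6 + 88×29 = 1956 + 2552 = 4508
ΣP(2010)·Q(2010) = 414×6 + 102×29 = 2484 + 2958 = 5442
Index = 4508 / 5442 × 100 = 82.8372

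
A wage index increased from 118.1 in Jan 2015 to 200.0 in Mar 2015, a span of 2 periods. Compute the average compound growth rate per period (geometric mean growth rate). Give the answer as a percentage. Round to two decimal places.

30.13%

Growth factor = (200.0/118.1)^(1/2) = (1.693480)^(1/2) = 1.301338
Growth rate = 1.301338 − 1 = 0.301338 = 30.1338%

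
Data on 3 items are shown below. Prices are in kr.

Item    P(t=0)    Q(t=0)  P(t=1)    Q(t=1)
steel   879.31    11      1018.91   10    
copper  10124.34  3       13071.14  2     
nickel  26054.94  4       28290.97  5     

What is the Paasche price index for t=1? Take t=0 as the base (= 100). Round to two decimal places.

111.59

Paasche price index uses current-period quantities as weights.
ΣP(t=1)·Q(t=1) = 1018.91×10 + 13071.14×2 + 28290.97×5 = 10189.1 + 26142.28 + 141454.85 = 177786.23
ΣP(t=0)·Q(t=1) = 879.31×10 + 10124.34×2 + 26054.94×5 = 8793.1 + 20248.68 + 130274.7 = 159316.48
Index = 177786.23 / 159316.48 × 100 = 111.5931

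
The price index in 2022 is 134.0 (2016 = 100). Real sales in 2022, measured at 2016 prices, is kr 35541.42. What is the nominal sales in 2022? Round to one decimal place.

Nominal = Real × (Index/100) = 35541.42 × (134.0/100)
        = 35541.42 × 1.340 = 47625.5028

47625.5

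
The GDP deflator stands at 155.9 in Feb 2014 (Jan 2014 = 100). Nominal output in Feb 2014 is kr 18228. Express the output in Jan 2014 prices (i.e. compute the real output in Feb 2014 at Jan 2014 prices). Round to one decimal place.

Real = Nominal ÷ (Index/100) = 18228 ÷ (155.9/100)
     = 18228 ÷ 1.559 = 11692.1103

11692.1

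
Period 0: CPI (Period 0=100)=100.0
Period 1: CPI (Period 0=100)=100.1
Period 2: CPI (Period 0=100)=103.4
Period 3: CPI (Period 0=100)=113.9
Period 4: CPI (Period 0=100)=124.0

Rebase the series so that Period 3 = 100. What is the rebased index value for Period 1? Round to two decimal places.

87.88

Rebased(Period 1) = 100.1 / 113.9 × 100 = 87.8841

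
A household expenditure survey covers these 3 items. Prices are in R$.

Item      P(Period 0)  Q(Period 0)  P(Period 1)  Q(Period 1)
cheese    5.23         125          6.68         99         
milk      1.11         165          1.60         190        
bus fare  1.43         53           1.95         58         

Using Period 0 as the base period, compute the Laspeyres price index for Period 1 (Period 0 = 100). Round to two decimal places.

131.74

Laspeyres price index uses base-period quantities as weights.
ΣP(Period 1)·Q(Period 0) = 6.68×125 + 1.60×165 + 1.95×53 = 835 + 264 + 103.35 = 1202.35
ΣP(Period 0)·Q(Period 0) = 5.23×125 + 1.11×165 + 1.43×53 = 653.75 + 183.15 + 75.79 = 912.69
Index = 1202.35 / 912.69 × 100 = 131.7370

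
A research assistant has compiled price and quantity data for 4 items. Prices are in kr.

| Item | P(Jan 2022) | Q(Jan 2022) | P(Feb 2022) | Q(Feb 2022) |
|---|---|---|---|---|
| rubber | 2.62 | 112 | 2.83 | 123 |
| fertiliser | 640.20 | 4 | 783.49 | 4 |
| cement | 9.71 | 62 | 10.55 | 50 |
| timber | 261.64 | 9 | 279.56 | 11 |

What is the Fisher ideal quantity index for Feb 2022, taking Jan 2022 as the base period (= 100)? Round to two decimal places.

Laspeyres component (base-period weights):
ΣP(Jan 2022)Q(Feb 2022) = 2.62×123 + 640.20×4 + 9.71×50 + 261.64×11 = 322.26 + 2560.8 + 485.5 + 2878.04 = 6246.6
ΣP(Jan 2022)Q(Jan 2022) = 2.62×112 + 640.20×4 + 9.71×62 + 261.64×9 = 293.44 + 2560.8 + 602.02 + 2354.76 = 5811.02
L = 6246.6 / 5811.02 × 100 = 107.4958
Paasche component (current-period weights):
ΣP(Feb 2022)Q(Feb 2022) = 2.83×123 + 783.49×4 + 10.55×50 + 279.56×11 = 348.09 + 3133.96 + 527.5 + 3075.16 = 7084.71
ΣP(Feb 2022)Q(Jan 2022) = 2.83×112 + 783.49×4 + 10.55×62 + 279.56×9 = 316.96 + 3133.96 + 654.1 + 2516.04 = 6621.06
P = 7084.71 / 6621.06 × 100 = 107.0027
Fisher = √(L × P) = √(107.4958 × 107.0027) = 107.2489

107.25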